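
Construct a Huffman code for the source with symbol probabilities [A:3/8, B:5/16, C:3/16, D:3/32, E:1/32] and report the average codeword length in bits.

Huffman tree construction:
Combine smallest probabilities repeatedly
Resulting codes:
  A: 0 (length 1)
  B: 10 (length 2)
  C: 111 (length 3)
  D: 1101 (length 4)
  E: 1100 (length 4)
Average length = Σ p(s) × length(s) = 2.0625 bits


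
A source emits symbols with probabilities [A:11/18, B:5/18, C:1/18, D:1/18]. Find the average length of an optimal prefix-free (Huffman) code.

Huffman tree construction:
Combine smallest probabilities repeatedly
Resulting codes:
  A: 1 (length 1)
  B: 01 (length 2)
  C: 000 (length 3)
  D: 001 (length 3)
Average length = Σ p(s) × length(s) = 1.5000 bits


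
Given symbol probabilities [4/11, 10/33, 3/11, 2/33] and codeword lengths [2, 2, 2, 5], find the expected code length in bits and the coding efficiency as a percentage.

Average length L = Σ p_i × l_i = 2.1818 bits
Entropy H = 1.8090 bits
Efficiency η = H/L × 100% = 82.91%


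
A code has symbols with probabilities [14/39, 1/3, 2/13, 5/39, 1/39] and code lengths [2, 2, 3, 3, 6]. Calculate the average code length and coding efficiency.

Average length L = Σ p_i × l_i = 2.3846 bits
Entropy H = 1.9898 bits
Efficiency η = H/L × 100% = 83.44%


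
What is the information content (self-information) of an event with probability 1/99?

Information content I(x) = -log₂(p(x))
I = -log₂(1/99) = -log₂(0.0101)
I = 6.6294 bits


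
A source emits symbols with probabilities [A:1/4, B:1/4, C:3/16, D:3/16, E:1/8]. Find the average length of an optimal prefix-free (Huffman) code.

Huffman tree construction:
Combine smallest probabilities repeatedly
Resulting codes:
  A: 01 (length 2)
  B: 10 (length 2)
  C: 111 (length 3)
  D: 00 (length 2)
  E: 110 (length 3)
Average length = Σ p(s) × length(s) = 2.3125 bits


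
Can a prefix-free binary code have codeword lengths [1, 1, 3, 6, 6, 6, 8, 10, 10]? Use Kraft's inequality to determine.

Kraft inequality: Σ 2^(-l_i) ≤ 1 for prefix-free code
Calculating: 2^(-1) + 2^(-1) + 2^(-3) + 2^(-6) + 2^(-6) + 2^(-6) + 2^(-8) + 2^(-10) + 2^(-10)
= 0.5 + 0.5 + 0.125 + 0.015625 + 0.015625 + 0.015625 + 0.00390625 + 0.0009765625 + 0.0009765625
= 1.1777
Since 1.1777 > 1, prefix-free code does not exist


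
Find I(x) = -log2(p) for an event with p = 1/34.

Information content I(x) = -log₂(p(x))
I = -log₂(1/34) = -log₂(0.0294)
I = 5.0875 bits


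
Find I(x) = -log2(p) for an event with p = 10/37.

Information content I(x) = -log₂(p(x))
I = -log₂(10/37) = -log₂(0.2703)
I = 1.8875 bits


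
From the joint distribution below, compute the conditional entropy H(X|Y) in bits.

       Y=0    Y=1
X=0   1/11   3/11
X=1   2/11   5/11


H(X|Y) = Σ_y p(y) H(X|Y=y)
  p(Y=0) = 3/11, H(X|Y=0) = 0.9183
  p(Y=1) = 8/11, H(X|Y=1) = 0.9544
H(X|Y) = 0.2727×0.9183 + 0.7273×0.9544 = 0.9446 bits


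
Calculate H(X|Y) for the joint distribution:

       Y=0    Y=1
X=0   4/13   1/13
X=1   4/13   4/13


H(X|Y) = Σ_y p(y) H(X|Y=y)
  p(Y=0) = 8/13, H(X|Y=0) = 1.0000
  p(Y=1) = 5/13, H(X|Y=1) = 0.7219
H(X|Y) = 0.6154×1.0000 + 0.3846×0.7219 = 0.8930 bits


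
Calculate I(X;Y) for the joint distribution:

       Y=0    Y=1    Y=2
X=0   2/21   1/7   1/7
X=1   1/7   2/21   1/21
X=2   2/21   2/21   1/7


H(X) = 1.5751, H(Y) = 1.5850, H(X,Y) = 3.1057
I(X;Y) = H(X) + H(Y) - H(X,Y) = 0.0544 bits


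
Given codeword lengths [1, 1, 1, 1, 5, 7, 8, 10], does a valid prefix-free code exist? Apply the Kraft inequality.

Kraft inequality: Σ 2^(-l_i) ≤ 1 for prefix-free code
Calculating: 2^(-1) + 2^(-1) + 2^(-1) + 2^(-1) + 2^(-5) + 2^(-7) + 2^(-8) + 2^(-10)
= 0.5 + 0.5 + 0.5 + 0.5 + 0.03125 + 0.0078125 + 0.00390625 + 0.0009765625
= 2.0439
Since 2.0439 > 1, prefix-free code does not exist


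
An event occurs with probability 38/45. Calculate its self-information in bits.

Information content I(x) = -log₂(p(x))
I = -log₂(38/45) = -log₂(0.8444)
I = 0.2439 bits


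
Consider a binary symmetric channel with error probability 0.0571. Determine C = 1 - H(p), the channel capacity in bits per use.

For BSC with error probability p:
C = 1 - H(p) where H(p) is binary entropy
H(0.0571) = -0.0571 × log₂(0.0571) - 0.9429 × log₂(0.9429)
H(p) = 0.3158
C = 1 - 0.3158 = 0.6842 bits/use


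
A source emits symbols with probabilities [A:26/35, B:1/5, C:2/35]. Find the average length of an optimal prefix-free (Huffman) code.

Huffman tree construction:
Combine smallest probabilities repeatedly
Resulting codes:
  A: 1 (length 1)
  B: 01 (length 2)
  C: 00 (length 2)
Average length = Σ p(s) × length(s) = 1.2571 bits


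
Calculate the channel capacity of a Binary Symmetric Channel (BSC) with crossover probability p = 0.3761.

For BSC with error probability p:
C = 1 - H(p) where H(p) is binary entropy
H(0.3761) = -0.3761 × log₂(0.3761) - 0.6239 × log₂(0.6239)
H(p) = 0.9552
C = 1 - 0.9552 = 0.0448 bits/use


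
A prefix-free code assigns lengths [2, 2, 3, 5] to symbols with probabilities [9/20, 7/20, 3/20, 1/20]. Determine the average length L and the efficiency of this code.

Average length L = Σ p_i × l_i = 2.3000 bits
Entropy H = 1.6751 bits
Efficiency η = H/L × 100% = 72.83%


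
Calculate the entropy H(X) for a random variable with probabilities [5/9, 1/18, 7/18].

H(X) = -Σ p(x) log₂ p(x)
  -5/9 × log₂(5/9) = 0.4711
  -1/18 × log₂(1/18) = 0.2317
  -7/18 × log₂(7/18) = 0.5299
H(X) = 1.2327 bits


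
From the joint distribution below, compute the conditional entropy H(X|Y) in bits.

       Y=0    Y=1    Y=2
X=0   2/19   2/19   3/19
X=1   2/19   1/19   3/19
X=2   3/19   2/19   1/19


H(X|Y) = Σ_y p(y) H(X|Y=y)
  p(Y=0) = 7/19, H(X|Y=0) = 1.5567
  p(Y=1) = 5/19, H(X|Y=1) = 1.5219
  p(Y=2) = 7/19, H(X|Y=2) = 1.4488
H(X|Y) = 0.3684×1.5567 + 0.2632×1.5219 + 0.3684×1.4488 = 1.5078 bits


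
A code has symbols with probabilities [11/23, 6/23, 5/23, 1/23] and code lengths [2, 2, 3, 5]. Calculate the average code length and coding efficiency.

Average length L = Σ p_i × l_i = 2.3478 bits
Entropy H = 1.6899 bits
Efficiency η = H/L × 100% = 71.98%


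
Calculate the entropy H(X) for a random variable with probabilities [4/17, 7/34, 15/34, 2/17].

H(X) = -Σ p(x) log₂ p(x)
  -4/17 × log₂(4/17) = 0.4912
  -7/34 × log₂(7/34) = 0.4694
  -15/34 × log₂(15/34) = 0.5208
  -2/17 × log₂(2/17) = 0.3632
H(X) = 1.8447 bits


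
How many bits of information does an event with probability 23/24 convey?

Information content I(x) = -log₂(p(x))
I = -log₂(23/24) = -log₂(0.9583)
I = 0.0614 bits


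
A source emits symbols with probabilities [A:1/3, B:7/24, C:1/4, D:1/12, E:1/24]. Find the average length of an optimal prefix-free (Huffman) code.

Huffman tree construction:
Combine smallest probabilities repeatedly
Resulting codes:
  A: 11 (length 2)
  B: 10 (length 2)
  C: 01 (length 2)
  D: 001 (length 3)
  E: 000 (length 3)
Average length = Σ p(s) × length(s) = 2.1250 bits


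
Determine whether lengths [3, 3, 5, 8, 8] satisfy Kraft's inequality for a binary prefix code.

Kraft inequality: Σ 2^(-l_i) ≤ 1 for prefix-free code
Calculating: 2^(-3) + 2^(-3) + 2^(-5) + 2^(-8) + 2^(-8)
= 0.125 + 0.125 + 0.03125 + 0.00390625 + 0.00390625
= 0.2891
Since 0.2891 ≤ 1, prefix-free code exists


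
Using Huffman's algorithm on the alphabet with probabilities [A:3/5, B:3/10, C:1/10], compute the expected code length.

Huffman tree construction:
Combine smallest probabilities repeatedly
Resulting codes:
  A: 1 (length 1)
  B: 01 (length 2)
  C: 00 (length 2)
Average length = Σ p(s) × length(s) = 1.4000 bits


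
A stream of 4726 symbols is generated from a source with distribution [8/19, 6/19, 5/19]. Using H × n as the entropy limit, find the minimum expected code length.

Entropy H = 1.5574 bits/symbol
Minimum bits = H × n = 1.5574 × 4726
= 7360.42 bits


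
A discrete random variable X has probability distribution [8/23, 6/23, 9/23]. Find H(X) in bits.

H(X) = -Σ p(x) log₂ p(x)
  -8/23 × log₂(8/23) = 0.5299
  -6/23 × log₂(6/23) = 0.5057
  -9/23 × log₂(9/23) = 0.5297
H(X) = 1.5653 bits


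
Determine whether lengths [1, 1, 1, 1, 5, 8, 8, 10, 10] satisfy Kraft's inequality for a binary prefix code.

Kraft inequality: Σ 2^(-l_i) ≤ 1 for prefix-free code
Calculating: 2^(-1) + 2^(-1) + 2^(-1) + 2^(-1) + 2^(-5) + 2^(-8) + 2^(-8) + 2^(-10) + 2^(-10)
= 0.5 + 0.5 + 0.5 + 0.5 + 0.03125 + 0.00390625 + 0.00390625 + 0.0009765625 + 0.0009765625
= 2.0410
Since 2.0410 > 1, prefix-free code does not exist


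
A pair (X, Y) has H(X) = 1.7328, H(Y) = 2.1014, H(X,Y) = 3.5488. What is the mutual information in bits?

I(X;Y) = H(X) + H(Y) - H(X,Y)
I(X;Y) = 1.7328 + 2.1014 - 3.5488 = 0.2854 bits


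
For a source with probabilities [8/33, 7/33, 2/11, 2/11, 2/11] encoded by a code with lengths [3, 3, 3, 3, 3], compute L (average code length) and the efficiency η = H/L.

Average length L = Σ p_i × l_i = 3.0000 bits
Entropy H = 2.3116 bits
Efficiency η = H/L × 100% = 77.05%


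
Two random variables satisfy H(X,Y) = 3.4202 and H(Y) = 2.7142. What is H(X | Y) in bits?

Chain rule: H(X,Y) = H(X|Y) + H(Y)
H(X|Y) = H(X,Y) - H(Y) = 3.4202 - 2.7142 = 0.706 bits


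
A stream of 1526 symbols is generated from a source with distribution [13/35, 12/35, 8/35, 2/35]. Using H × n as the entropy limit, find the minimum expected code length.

Entropy H = 1.7828 bits/symbol
Minimum bits = H × n = 1.7828 × 1526
= 2720.62 bits


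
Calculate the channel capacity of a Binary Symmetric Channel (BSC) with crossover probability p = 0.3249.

For BSC with error probability p:
C = 1 - H(p) where H(p) is binary entropy
H(0.3249) = -0.3249 × log₂(0.3249) - 0.6751 × log₂(0.6751)
H(p) = 0.9096
C = 1 - 0.9096 = 0.0904 bits/use


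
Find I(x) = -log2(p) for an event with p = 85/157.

Information content I(x) = -log₂(p(x))
I = -log₂(85/157) = -log₂(0.5414)
I = 0.8852 bits


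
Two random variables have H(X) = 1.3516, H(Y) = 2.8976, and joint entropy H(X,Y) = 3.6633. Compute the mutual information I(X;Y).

I(X;Y) = H(X) + H(Y) - H(X,Y)
I(X;Y) = 1.3516 + 2.8976 - 3.6633 = 0.5859 bits


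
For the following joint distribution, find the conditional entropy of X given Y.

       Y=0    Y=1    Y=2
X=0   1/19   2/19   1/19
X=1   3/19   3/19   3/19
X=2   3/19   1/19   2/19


H(X|Y) = Σ_y p(y) H(X|Y=y)
  p(Y=0) = 7/19, H(X|Y=0) = 1.4488
  p(Y=1) = 6/19, H(X|Y=1) = 1.4591
  p(Y=2) = 6/19, H(X|Y=2) = 1.4591
H(X|Y) = 0.3684×1.4488 + 0.3158×1.4591 + 0.3158×1.4591 = 1.4553 bits


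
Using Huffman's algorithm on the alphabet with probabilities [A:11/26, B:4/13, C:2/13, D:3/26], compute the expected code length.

Huffman tree construction:
Combine smallest probabilities repeatedly
Resulting codes:
  A: 0 (length 1)
  B: 11 (length 2)
  C: 101 (length 3)
  D: 100 (length 3)
Average length = Σ p(s) × length(s) = 1.8462 bits


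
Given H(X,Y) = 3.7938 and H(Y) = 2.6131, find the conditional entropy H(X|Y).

Chain rule: H(X,Y) = H(X|Y) + H(Y)
H(X|Y) = H(X,Y) - H(Y) = 3.7938 - 2.6131 = 1.1807 bits


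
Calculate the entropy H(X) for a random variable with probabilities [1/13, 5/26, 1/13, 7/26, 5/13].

H(X) = -Σ p(x) log₂ p(x)
  -1/13 × log₂(1/13) = 0.2846
  -5/26 × log₂(5/26) = 0.4574
  -1/13 × log₂(1/13) = 0.2846
  -7/26 × log₂(7/26) = 0.5097
  -5/13 × log₂(5/13) = 0.5302
H(X) = 2.0666 bits


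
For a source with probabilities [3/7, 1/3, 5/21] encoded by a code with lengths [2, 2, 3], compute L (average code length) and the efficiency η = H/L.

Average length L = Σ p_i × l_i = 2.2381 bits
Entropy H = 1.5452 bits
Efficiency η = H/L × 100% = 69.04%


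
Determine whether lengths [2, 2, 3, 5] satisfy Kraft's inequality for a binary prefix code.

Kraft inequality: Σ 2^(-l_i) ≤ 1 for prefix-free code
Calculating: 2^(-2) + 2^(-2) + 2^(-3) + 2^(-5)
= 0.25 + 0.25 + 0.125 + 0.03125
= 0.6562
Since 0.6562 ≤ 1, prefix-free code exists


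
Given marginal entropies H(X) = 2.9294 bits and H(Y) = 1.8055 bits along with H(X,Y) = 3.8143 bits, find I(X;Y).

I(X;Y) = H(X) + H(Y) - H(X,Y)
I(X;Y) = 2.9294 + 1.8055 - 3.8143 = 0.9206 bits


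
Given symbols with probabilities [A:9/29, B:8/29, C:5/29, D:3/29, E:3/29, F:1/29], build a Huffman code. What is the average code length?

Huffman tree construction:
Combine smallest probabilities repeatedly
Resulting codes:
  A: 11 (length 2)
  B: 10 (length 2)
  C: 00 (length 2)
  D: 0111 (length 4)
  E: 010 (length 3)
  F: 0110 (length 4)
Average length = Σ p(s) × length(s) = 2.3793 bits


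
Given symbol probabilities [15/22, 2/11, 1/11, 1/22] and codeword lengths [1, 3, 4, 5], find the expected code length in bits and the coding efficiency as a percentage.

Average length L = Σ p_i × l_i = 1.8182 bits
Entropy H = 1.3411 bits
Efficiency η = H/L × 100% = 73.76%


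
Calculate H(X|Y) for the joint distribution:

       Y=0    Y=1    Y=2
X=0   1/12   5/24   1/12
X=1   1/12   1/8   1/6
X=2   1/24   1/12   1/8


H(X|Y) = Σ_y p(y) H(X|Y=y)
  p(Y=0) = 5/24, H(X|Y=0) = 1.5219
  p(Y=1) = 5/12, H(X|Y=1) = 1.4855
  p(Y=2) = 3/8, H(X|Y=2) = 1.5305
H(X|Y) = 0.2083×1.5219 + 0.4167×1.4855 + 0.3750×1.5305 = 1.5100 bits


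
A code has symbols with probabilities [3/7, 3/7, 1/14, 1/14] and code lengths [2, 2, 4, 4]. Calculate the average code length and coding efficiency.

Average length L = Σ p_i × l_i = 2.2857 bits
Entropy H = 1.5917 bits
Efficiency η = H/L × 100% = 69.64%


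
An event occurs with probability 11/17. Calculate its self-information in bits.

Information content I(x) = -log₂(p(x))
I = -log₂(11/17) = -log₂(0.6471)
I = 0.6280 bits


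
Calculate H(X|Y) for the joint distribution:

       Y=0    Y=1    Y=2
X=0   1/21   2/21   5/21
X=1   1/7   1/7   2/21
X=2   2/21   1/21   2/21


H(X|Y) = Σ_y p(y) H(X|Y=y)
  p(Y=0) = 2/7, H(X|Y=0) = 1.4591
  p(Y=1) = 2/7, H(X|Y=1) = 1.4591
  p(Y=2) = 3/7, H(X|Y=2) = 1.4355
H(X|Y) = 0.2857×1.4591 + 0.2857×1.4591 + 0.4286×1.4355 = 1.4490 bits


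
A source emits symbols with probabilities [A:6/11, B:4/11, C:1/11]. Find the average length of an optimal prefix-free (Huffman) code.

Huffman tree construction:
Combine smallest probabilities repeatedly
Resulting codes:
  A: 1 (length 1)
  B: 01 (length 2)
  C: 00 (length 2)
Average length = Σ p(s) × length(s) = 1.4545 bits


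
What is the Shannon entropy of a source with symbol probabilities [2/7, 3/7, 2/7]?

H(X) = -Σ p(x) log₂ p(x)
  -2/7 × log₂(2/7) = 0.5164
  -3/7 × log₂(3/7) = 0.5239
  -2/7 × log₂(2/7) = 0.5164
H(X) = 1.5567 bits


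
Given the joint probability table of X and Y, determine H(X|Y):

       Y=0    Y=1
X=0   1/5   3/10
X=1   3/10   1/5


H(X|Y) = Σ_y p(y) H(X|Y=y)
  p(Y=0) = 1/2, H(X|Y=0) = 0.9710
  p(Y=1) = 1/2, H(X|Y=1) = 0.9710
H(X|Y) = 0.5000×0.9710 + 0.5000×0.9710 = 0.9710 bits


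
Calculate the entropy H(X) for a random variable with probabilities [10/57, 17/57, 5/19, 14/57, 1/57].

H(X) = -Σ p(x) log₂ p(x)
  -10/57 × log₂(10/57) = 0.4405
  -17/57 × log₂(17/57) = 0.5206
  -5/19 × log₂(5/19) = 0.5068
  -14/57 × log₂(14/57) = 0.4975
  -1/57 × log₂(1/57) = 0.1023
H(X) = 2.0678 bits


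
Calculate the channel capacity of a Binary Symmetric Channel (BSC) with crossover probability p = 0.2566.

For BSC with error probability p:
C = 1 - H(p) where H(p) is binary entropy
H(0.2566) = -0.2566 × log₂(0.2566) - 0.7434 × log₂(0.7434)
H(p) = 0.8216
C = 1 - 0.8216 = 0.1784 bits/use


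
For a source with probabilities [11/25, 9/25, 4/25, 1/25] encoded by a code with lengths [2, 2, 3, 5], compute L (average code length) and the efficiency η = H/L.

Average length L = Σ p_i × l_i = 2.2800 bits
Entropy H = 1.6605 bits
Efficiency η = H/L × 100% = 72.83%


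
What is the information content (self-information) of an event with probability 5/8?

Information content I(x) = -log₂(p(x))
I = -log₂(5/8) = -log₂(0.6250)
I = 0.6781 bits


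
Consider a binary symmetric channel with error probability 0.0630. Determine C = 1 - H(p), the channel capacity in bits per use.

For BSC with error probability p:
C = 1 - H(p) where H(p) is binary entropy
H(0.0630) = -0.0630 × log₂(0.0630) - 0.9370 × log₂(0.9370)
H(p) = 0.3392
C = 1 - 0.3392 = 0.6608 bits/use


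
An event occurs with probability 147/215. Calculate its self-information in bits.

Information content I(x) = -log₂(p(x))
I = -log₂(147/215) = -log₂(0.6837)
I = 0.5485 bits


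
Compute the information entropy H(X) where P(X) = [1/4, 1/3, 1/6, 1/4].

H(X) = -Σ p(x) log₂ p(x)
  -1/4 × log₂(1/4) = 0.5000
  -1/3 × log₂(1/3) = 0.5283
  -1/6 × log₂(1/6) = 0.4308
  -1/4 × log₂(1/4) = 0.5000
H(X) = 1.9591 bits


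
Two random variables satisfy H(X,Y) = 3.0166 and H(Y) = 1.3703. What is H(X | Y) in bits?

Chain rule: H(X,Y) = H(X|Y) + H(Y)
H(X|Y) = H(X,Y) - H(Y) = 3.0166 - 1.3703 = 1.6463 bits


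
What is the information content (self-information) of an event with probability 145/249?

Information content I(x) = -log₂(p(x))
I = -log₂(145/249) = -log₂(0.5823)
I = 0.7801 bits


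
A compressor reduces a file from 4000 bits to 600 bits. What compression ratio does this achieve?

Compression ratio = Original / Compressed
= 4000 / 600 = 6.67:1


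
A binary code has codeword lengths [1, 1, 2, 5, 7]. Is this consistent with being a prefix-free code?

Kraft inequality: Σ 2^(-l_i) ≤ 1 for prefix-free code
Calculating: 2^(-1) + 2^(-1) + 2^(-2) + 2^(-5) + 2^(-7)
= 0.5 + 0.5 + 0.25 + 0.03125 + 0.0078125
= 1.2891
Since 1.2891 > 1, prefix-free code does not exist


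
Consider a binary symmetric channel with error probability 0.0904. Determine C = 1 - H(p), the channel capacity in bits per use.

For BSC with error probability p:
C = 1 - H(p) where H(p) is binary entropy
H(0.0904) = -0.0904 × log₂(0.0904) - 0.9096 × log₂(0.9096)
H(p) = 0.4378
C = 1 - 0.4378 = 0.5622 bits/use


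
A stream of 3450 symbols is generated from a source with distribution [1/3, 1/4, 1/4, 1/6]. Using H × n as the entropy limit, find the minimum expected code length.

Entropy H = 1.9591 bits/symbol
Minimum bits = H × n = 1.9591 × 3450
= 6759.06 bits


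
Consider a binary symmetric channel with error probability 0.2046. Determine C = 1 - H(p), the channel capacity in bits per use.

For BSC with error probability p:
C = 1 - H(p) where H(p) is binary entropy
H(0.2046) = -0.2046 × log₂(0.2046) - 0.7954 × log₂(0.7954)
H(p) = 0.7310
C = 1 - 0.7310 = 0.2690 bits/use


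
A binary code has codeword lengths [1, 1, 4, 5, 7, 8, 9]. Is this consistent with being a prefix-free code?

Kraft inequality: Σ 2^(-l_i) ≤ 1 for prefix-free code
Calculating: 2^(-1) + 2^(-1) + 2^(-4) + 2^(-5) + 2^(-7) + 2^(-8) + 2^(-9)
= 0.5 + 0.5 + 0.0625 + 0.03125 + 0.0078125 + 0.00390625 + 0.001953125
= 1.1074
Since 1.1074 > 1, prefix-free code does not exist


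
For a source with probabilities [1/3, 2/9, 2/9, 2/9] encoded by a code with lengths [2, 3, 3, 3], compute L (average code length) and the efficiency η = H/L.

Average length L = Σ p_i × l_i = 2.6667 bits
Entropy H = 1.9749 bits
Efficiency η = H/L × 100% = 74.06%


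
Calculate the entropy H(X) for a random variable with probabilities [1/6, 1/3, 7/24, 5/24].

H(X) = -Σ p(x) log₂ p(x)
  -1/6 × log₂(1/6) = 0.4308
  -1/3 × log₂(1/3) = 0.5283
  -7/24 × log₂(7/24) = 0.5185
  -5/24 × log₂(5/24) = 0.4715
H(X) = 1.9491 bits


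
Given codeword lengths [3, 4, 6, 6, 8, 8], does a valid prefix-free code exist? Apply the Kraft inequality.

Kraft inequality: Σ 2^(-l_i) ≤ 1 for prefix-free code
Calculating: 2^(-3) + 2^(-4) + 2^(-6) + 2^(-6) + 2^(-8) + 2^(-8)
= 0.125 + 0.0625 + 0.015625 + 0.015625 + 0.00390625 + 0.00390625
= 0.2266
Since 0.2266 ≤ 1, prefix-free code exists


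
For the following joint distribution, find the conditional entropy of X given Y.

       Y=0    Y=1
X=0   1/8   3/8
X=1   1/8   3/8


H(X|Y) = Σ_y p(y) H(X|Y=y)
  p(Y=0) = 1/4, H(X|Y=0) = 1.0000
  p(Y=1) = 3/4, H(X|Y=1) = 1.0000
H(X|Y) = 0.2500×1.0000 + 0.7500×1.0000 = 1.0000 bits


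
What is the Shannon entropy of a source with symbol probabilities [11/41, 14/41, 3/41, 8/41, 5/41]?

H(X) = -Σ p(x) log₂ p(x)
  -11/41 × log₂(11/41) = 0.5093
  -14/41 × log₂(14/41) = 0.5293
  -3/41 × log₂(3/41) = 0.2760
  -8/41 × log₂(8/41) = 0.4600
  -5/41 × log₂(5/41) = 0.3702
H(X) = 2.1448 bits


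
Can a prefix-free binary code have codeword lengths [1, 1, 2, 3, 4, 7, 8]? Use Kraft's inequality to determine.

Kraft inequality: Σ 2^(-l_i) ≤ 1 for prefix-free code
Calculating: 2^(-1) + 2^(-1) + 2^(-2) + 2^(-3) + 2^(-4) + 2^(-7) + 2^(-8)
= 0.5 + 0.5 + 0.25 + 0.125 + 0.0625 + 0.0078125 + 0.00390625
= 1.4492
Since 1.4492 > 1, prefix-free code does not exist


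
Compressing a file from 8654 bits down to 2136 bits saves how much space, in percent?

Space savings = (1 - Compressed/Original) × 100%
= (1 - 2136/8654) × 100%
= 75.32%


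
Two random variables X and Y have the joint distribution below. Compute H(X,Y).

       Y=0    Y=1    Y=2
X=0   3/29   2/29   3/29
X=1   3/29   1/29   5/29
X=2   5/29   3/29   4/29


H(X,Y) = -Σ p(x,y) log₂ p(x,y)
  p(0,0)=3/29: -0.1034 × log₂(0.1034) = 0.3386
  p(0,1)=2/29: -0.0690 × log₂(0.0690) = 0.2661
  p(0,2)=3/29: -0.1034 × log₂(0.1034) = 0.3386
  p(1,0)=3/29: -0.1034 × log₂(0.1034) = 0.3386
  p(1,1)=1/29: -0.0345 × log₂(0.0345) = 0.1675
  p(1,2)=5/29: -0.1724 × log₂(0.1724) = 0.4373
  p(2,0)=5/29: -0.1724 × log₂(0.1724) = 0.4373
  p(2,1)=3/29: -0.1034 × log₂(0.1034) = 0.3386
  p(2,2)=4/29: -0.1379 × log₂(0.1379) = 0.3942
H(X,Y) = 3.0566 bits


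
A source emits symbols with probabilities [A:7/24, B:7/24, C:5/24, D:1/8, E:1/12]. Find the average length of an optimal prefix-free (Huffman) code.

Huffman tree construction:
Combine smallest probabilities repeatedly
Resulting codes:
  A: 10 (length 2)
  B: 11 (length 2)
  C: 00 (length 2)
  D: 011 (length 3)
  E: 010 (length 3)
Average length = Σ p(s) × length(s) = 2.2083 bits


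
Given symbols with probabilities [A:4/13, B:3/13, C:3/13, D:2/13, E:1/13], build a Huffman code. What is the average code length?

Huffman tree construction:
Combine smallest probabilities repeatedly
Resulting codes:
  A: 11 (length 2)
  B: 00 (length 2)
  C: 01 (length 2)
  D: 101 (length 3)
  E: 100 (length 3)
Average length = Σ p(s) × length(s) = 2.2308 bits


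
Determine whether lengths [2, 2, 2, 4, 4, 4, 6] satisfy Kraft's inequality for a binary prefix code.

Kraft inequality: Σ 2^(-l_i) ≤ 1 for prefix-free code
Calculating: 2^(-2) + 2^(-2) + 2^(-2) + 2^(-4) + 2^(-4) + 2^(-4) + 2^(-6)
= 0.25 + 0.25 + 0.25 + 0.0625 + 0.0625 + 0.0625 + 0.015625
= 0.9531
Since 0.9531 ≤ 1, prefix-free code exists


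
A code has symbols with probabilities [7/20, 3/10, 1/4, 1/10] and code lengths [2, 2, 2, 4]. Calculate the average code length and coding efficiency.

Average length L = Σ p_i × l_i = 2.2000 bits
Entropy H = 1.8834 bits
Efficiency η = H/L × 100% = 85.61%


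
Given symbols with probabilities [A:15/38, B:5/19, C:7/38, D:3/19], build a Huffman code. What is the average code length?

Huffman tree construction:
Combine smallest probabilities repeatedly
Resulting codes:
  A: 0 (length 1)
  B: 10 (length 2)
  C: 111 (length 3)
  D: 110 (length 3)
Average length = Σ p(s) × length(s) = 1.9474 bits


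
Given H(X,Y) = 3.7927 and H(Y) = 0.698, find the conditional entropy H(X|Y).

Chain rule: H(X,Y) = H(X|Y) + H(Y)
H(X|Y) = H(X,Y) - H(Y) = 3.7927 - 0.698 = 3.0947 bits


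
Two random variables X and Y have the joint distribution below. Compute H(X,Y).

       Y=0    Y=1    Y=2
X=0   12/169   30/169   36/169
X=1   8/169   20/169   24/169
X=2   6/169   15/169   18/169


H(X,Y) = -Σ p(x,y) log₂ p(x,y)
  p(0,0)=12/169: -0.0710 × log₂(0.0710) = 0.2710
  p(0,1)=30/169: -0.1775 × log₂(0.1775) = 0.4427
  p(0,2)=36/169: -0.2130 × log₂(0.2130) = 0.4752
  p(1,0)=8/169: -0.0473 × log₂(0.0473) = 0.2083
  p(1,1)=20/169: -0.1183 × log₂(0.1183) = 0.3644
  p(1,2)=24/169: -0.1420 × log₂(0.1420) = 0.3999
  p(2,0)=6/169: -0.0355 × log₂(0.0355) = 0.1710
  p(2,1)=15/169: -0.0888 × log₂(0.0888) = 0.3101
  p(2,2)=18/169: -0.1065 × log₂(0.1065) = 0.3441
H(X,Y) = 2.9867 bits


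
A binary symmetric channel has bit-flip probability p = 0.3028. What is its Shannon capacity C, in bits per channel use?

For BSC with error probability p:
C = 1 - H(p) where H(p) is binary entropy
H(0.3028) = -0.3028 × log₂(0.3028) - 0.6972 × log₂(0.6972)
H(p) = 0.8847
C = 1 - 0.8847 = 0.1153 bits/use


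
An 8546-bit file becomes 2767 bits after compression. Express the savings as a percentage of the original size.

Space savings = (1 - Compressed/Original) × 100%
= (1 - 2767/8546) × 100%
= 67.62%


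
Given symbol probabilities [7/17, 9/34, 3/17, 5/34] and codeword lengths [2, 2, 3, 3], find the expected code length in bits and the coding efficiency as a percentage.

Average length L = Σ p_i × l_i = 2.3235 bits
Entropy H = 1.8830 bits
Efficiency η = H/L × 100% = 81.04%


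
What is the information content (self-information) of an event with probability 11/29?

Information content I(x) = -log₂(p(x))
I = -log₂(11/29) = -log₂(0.3793)
I = 1.3985 bits


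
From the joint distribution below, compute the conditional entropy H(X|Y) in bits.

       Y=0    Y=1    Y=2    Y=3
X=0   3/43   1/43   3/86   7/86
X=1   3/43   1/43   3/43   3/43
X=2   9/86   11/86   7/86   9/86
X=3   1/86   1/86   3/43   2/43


H(X|Y) = Σ_y p(y) H(X|Y=y)
  p(Y=0) = 11/43, H(X|Y=0) = 1.7527
  p(Y=1) = 8/43, H(X|Y=1) = 1.3716
  p(Y=2) = 11/43, H(X|Y=2) = 1.9401
  p(Y=3) = 13/43, H(X|Y=3) = 1.9431
H(X|Y) = 0.2558×1.7527 + 0.1860×1.3716 + 0.2558×1.9401 + 0.3023×1.9431 = 1.7873 bits


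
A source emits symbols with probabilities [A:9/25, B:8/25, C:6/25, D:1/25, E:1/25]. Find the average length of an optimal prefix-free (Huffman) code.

Huffman tree construction:
Combine smallest probabilities repeatedly
Resulting codes:
  A: 0 (length 1)
  B: 10 (length 2)
  C: 111 (length 3)
  D: 1100 (length 4)
  E: 1101 (length 4)
Average length = Σ p(s) × length(s) = 2.0400 bits


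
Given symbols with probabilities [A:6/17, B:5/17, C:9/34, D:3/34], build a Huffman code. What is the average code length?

Huffman tree construction:
Combine smallest probabilities repeatedly
Resulting codes:
  A: 11 (length 2)
  B: 10 (length 2)
  C: 01 (length 2)
  D: 00 (length 2)
Average length = Σ p(s) × length(s) = 2.0000 bits


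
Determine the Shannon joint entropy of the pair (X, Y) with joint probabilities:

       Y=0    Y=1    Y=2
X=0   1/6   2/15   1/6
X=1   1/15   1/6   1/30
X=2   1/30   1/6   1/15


H(X,Y) = -Σ p(x,y) log₂ p(x,y)
  p(0,0)=1/6: -0.1667 × log₂(0.1667) = 0.4308
  p(0,1)=2/15: -0.1333 × log₂(0.1333) = 0.3876
  p(0,2)=1/6: -0.1667 × log₂(0.1667) = 0.4308
  p(1,0)=1/15: -0.0667 × log₂(0.0667) = 0.2605
  p(1,1)=1/6: -0.1667 × log₂(0.1667) = 0.4308
  p(1,2)=1/30: -0.0333 × log₂(0.0333) = 0.1636
  p(2,0)=1/30: -0.0333 × log₂(0.0333) = 0.1636
  p(2,1)=1/6: -0.1667 × log₂(0.1667) = 0.4308
  p(2,2)=1/15: -0.0667 × log₂(0.0667) = 0.2605
H(X,Y) = 2.9589 bits


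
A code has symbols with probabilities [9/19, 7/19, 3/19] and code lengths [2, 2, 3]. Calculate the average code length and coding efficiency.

Average length L = Σ p_i × l_i = 2.1579 bits
Entropy H = 1.4618 bits
Efficiency η = H/L × 100% = 67.74%


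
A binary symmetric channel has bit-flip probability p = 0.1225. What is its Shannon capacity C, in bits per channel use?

For BSC with error probability p:
C = 1 - H(p) where H(p) is binary entropy
H(0.1225) = -0.1225 × log₂(0.1225) - 0.8775 × log₂(0.8775)
H(p) = 0.5365
C = 1 - 0.5365 = 0.4635 bits/use


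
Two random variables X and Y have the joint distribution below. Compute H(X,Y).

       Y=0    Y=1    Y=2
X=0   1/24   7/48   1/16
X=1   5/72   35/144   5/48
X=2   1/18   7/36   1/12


H(X,Y) = -Σ p(x,y) log₂ p(x,y)
  p(0,0)=1/24: -0.0417 × log₂(0.0417) = 0.1910
  p(0,1)=7/48: -0.1458 × log₂(0.1458) = 0.4051
  p(0,2)=1/16: -0.0625 × log₂(0.0625) = 0.2500
  p(1,0)=5/72: -0.0694 × log₂(0.0694) = 0.2672
  p(1,1)=35/144: -0.2431 × log₂(0.2431) = 0.4960
  p(1,2)=5/48: -0.1042 × log₂(0.1042) = 0.3399
  p(2,0)=1/18: -0.0556 × log₂(0.0556) = 0.2317
  p(2,1)=7/36: -0.1944 × log₂(0.1944) = 0.4594
  p(2,2)=1/12: -0.0833 × log₂(0.0833) = 0.2987
H(X,Y) = 2.9390 bits


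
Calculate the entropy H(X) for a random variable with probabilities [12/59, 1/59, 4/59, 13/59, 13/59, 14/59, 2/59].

H(X) = -Σ p(x) log₂ p(x)
  -12/59 × log₂(12/59) = 0.4673
  -1/59 × log₂(1/59) = 0.0997
  -4/59 × log₂(4/59) = 0.2632
  -13/59 × log₂(13/59) = 0.4808
  -13/59 × log₂(13/59) = 0.4808
  -14/59 × log₂(14/59) = 0.4924
  -2/59 × log₂(2/59) = 0.1655
H(X) = 2.4499 bits


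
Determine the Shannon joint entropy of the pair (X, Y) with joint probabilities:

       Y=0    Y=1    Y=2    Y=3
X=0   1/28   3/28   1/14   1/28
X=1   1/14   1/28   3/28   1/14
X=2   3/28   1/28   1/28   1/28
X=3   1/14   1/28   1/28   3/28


H(X,Y) = -Σ p(x,y) log₂ p(x,y)
  p(0,0)=1/28: -0.0357 × log₂(0.0357) = 0.1717
  p(0,1)=3/28: -0.1071 × log₂(0.1071) = 0.3453
  p(0,2)=1/14: -0.0714 × log₂(0.0714) = 0.2720
  p(0,3)=1/28: -0.0357 × log₂(0.0357) = 0.1717
  p(1,0)=1/14: -0.0714 × log₂(0.0714) = 0.2720
  p(1,1)=1/28: -0.0357 × log₂(0.0357) = 0.1717
  p(1,2)=3/28: -0.1071 × log₂(0.1071) = 0.3453
  p(1,3)=1/14: -0.0714 × log₂(0.0714) = 0.2720
  p(2,0)=3/28: -0.1071 × log₂(0.1071) = 0.3453
  p(2,1)=1/28: -0.0357 × log₂(0.0357) = 0.1717
  p(2,2)=1/28: -0.0357 × log₂(0.0357) = 0.1717
  p(2,3)=1/28: -0.0357 × log₂(0.0357) = 0.1717
  p(3,0)=1/14: -0.0714 × log₂(0.0714) = 0.2720
  p(3,1)=1/28: -0.0357 × log₂(0.0357) = 0.1717
  p(3,2)=1/28: -0.0357 × log₂(0.0357) = 0.1717
  p(3,3)=3/28: -0.1071 × log₂(0.1071) = 0.3453
H(X,Y) = 3.8424 bits


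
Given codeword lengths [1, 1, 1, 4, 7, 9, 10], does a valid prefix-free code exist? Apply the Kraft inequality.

Kraft inequality: Σ 2^(-l_i) ≤ 1 for prefix-free code
Calculating: 2^(-1) + 2^(-1) + 2^(-1) + 2^(-4) + 2^(-7) + 2^(-9) + 2^(-10)
= 0.5 + 0.5 + 0.5 + 0.0625 + 0.0078125 + 0.001953125 + 0.0009765625
= 1.5732
Since 1.5732 > 1, prefix-free code does not exist


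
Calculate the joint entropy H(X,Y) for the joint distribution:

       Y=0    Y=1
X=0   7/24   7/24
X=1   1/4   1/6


H(X,Y) = -Σ p(x,y) log₂ p(x,y)
  p(0,0)=7/24: -0.2917 × log₂(0.2917) = 0.5185
  p(0,1)=7/24: -0.2917 × log₂(0.2917) = 0.5185
  p(1,0)=1/4: -0.2500 × log₂(0.2500) = 0.5000
  p(1,1)=1/6: -0.1667 × log₂(0.1667) = 0.4308
H(X,Y) = 1.9678 bits


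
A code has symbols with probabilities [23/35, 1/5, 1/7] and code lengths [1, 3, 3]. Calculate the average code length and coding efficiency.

Average length L = Σ p_i × l_i = 1.6857 bits
Entropy H = 1.2635 bits
Efficiency η = H/L × 100% = 74.95%


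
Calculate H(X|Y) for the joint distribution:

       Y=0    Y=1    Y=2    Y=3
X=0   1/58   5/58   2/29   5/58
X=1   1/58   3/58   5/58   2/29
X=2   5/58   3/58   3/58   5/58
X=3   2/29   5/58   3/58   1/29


H(X|Y) = Σ_y p(y) H(X|Y=y)
  p(Y=0) = 11/58, H(X|Y=0) = 1.6767
  p(Y=1) = 8/29, H(X|Y=1) = 1.9544
  p(Y=2) = 15/58, H(X|Y=2) = 1.9656
  p(Y=3) = 8/29, H(X|Y=3) = 1.9238
H(X|Y) = 0.1897×1.6767 + 0.2759×1.9544 + 0.2586×1.9656 + 0.2759×1.9238 = 1.8962 bits


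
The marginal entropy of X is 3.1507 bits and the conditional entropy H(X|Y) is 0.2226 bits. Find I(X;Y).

I(X;Y) = H(X) - H(X|Y)
I(X;Y) = 3.1507 - 0.2226 = 2.9281 bits


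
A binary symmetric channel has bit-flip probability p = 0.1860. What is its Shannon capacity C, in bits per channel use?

For BSC with error probability p:
C = 1 - H(p) where H(p) is binary entropy
H(0.1860) = -0.1860 × log₂(0.1860) - 0.8140 × log₂(0.8140)
H(p) = 0.6930
C = 1 - 0.6930 = 0.3070 bits/use


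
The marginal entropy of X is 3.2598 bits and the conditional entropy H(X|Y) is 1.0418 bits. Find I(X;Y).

I(X;Y) = H(X) - H(X|Y)
I(X;Y) = 3.2598 - 1.0418 = 2.218 bits


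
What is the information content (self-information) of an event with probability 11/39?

Information content I(x) = -log₂(p(x))
I = -log₂(11/39) = -log₂(0.2821)
I = 1.8260 bits


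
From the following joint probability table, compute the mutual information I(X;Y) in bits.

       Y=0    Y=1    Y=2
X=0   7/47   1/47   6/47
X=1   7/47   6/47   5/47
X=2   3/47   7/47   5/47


H(X) = 1.5766, H(Y) = 1.5803, H(X,Y) = 3.0451
I(X;Y) = H(X) + H(Y) - H(X,Y) = 0.1119 bits


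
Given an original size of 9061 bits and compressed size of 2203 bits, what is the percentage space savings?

Space savings = (1 - Compressed/Original) × 100%
= (1 - 2203/9061) × 100%
= 75.69%


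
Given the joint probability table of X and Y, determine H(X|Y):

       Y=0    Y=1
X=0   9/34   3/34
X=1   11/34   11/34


H(X|Y) = Σ_y p(y) H(X|Y=y)
  p(Y=0) = 10/17, H(X|Y=0) = 0.9928
  p(Y=1) = 7/17, H(X|Y=1) = 0.7496
H(X|Y) = 0.5882×0.9928 + 0.4118×0.7496 = 0.8926 bits


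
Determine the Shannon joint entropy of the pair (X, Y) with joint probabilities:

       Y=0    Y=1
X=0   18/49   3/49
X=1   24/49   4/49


H(X,Y) = -Σ p(x,y) log₂ p(x,y)
  p(0,0)=18/49: -0.3673 × log₂(0.3673) = 0.5307
  p(0,1)=3/49: -0.0612 × log₂(0.0612) = 0.2467
  p(1,0)=24/49: -0.4898 × log₂(0.4898) = 0.5044
  p(1,1)=4/49: -0.0816 × log₂(0.0816) = 0.2951
H(X,Y) = 1.5769 bits


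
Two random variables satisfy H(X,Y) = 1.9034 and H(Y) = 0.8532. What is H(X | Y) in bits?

Chain rule: H(X,Y) = H(X|Y) + H(Y)
H(X|Y) = H(X,Y) - H(Y) = 1.9034 - 0.8532 = 1.0502 bits


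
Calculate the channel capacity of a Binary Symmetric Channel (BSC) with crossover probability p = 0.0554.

For BSC with error probability p:
C = 1 - H(p) where H(p) is binary entropy
H(0.0554) = -0.0554 × log₂(0.0554) - 0.9446 × log₂(0.9446)
H(p) = 0.3089
C = 1 - 0.3089 = 0.6911 bits/use


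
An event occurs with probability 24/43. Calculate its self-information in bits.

Information content I(x) = -log₂(p(x))
I = -log₂(24/43) = -log₂(0.5581)
I = 0.8413 bits


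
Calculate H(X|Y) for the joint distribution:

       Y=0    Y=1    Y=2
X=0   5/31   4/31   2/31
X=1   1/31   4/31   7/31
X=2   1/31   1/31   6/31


H(X|Y) = Σ_y p(y) H(X|Y=y)
  p(Y=0) = 7/31, H(X|Y=0) = 1.1488
  p(Y=1) = 9/31, H(X|Y=1) = 1.3921
  p(Y=2) = 15/31, H(X|Y=2) = 1.4295
H(X|Y) = 0.2258×1.1488 + 0.2903×1.3921 + 0.4839×1.4295 = 1.3553 bits


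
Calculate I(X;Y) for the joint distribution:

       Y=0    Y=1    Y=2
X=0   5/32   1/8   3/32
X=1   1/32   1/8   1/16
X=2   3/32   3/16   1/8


H(X) = 1.5382, H(Y) = 1.5512, H(X,Y) = 3.0428
I(X;Y) = H(X) + H(Y) - H(X,Y) = 0.0466 bits


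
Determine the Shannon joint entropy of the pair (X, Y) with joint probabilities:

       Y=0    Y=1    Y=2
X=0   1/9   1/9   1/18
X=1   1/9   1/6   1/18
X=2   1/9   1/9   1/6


H(X,Y) = -Σ p(x,y) log₂ p(x,y)
  p(0,0)=1/9: -0.1111 × log₂(0.1111) = 0.3522
  p(0,1)=1/9: -0.1111 × log₂(0.1111) = 0.3522
  p(0,2)=1/18: -0.0556 × log₂(0.0556) = 0.2317
  p(1,0)=1/9: -0.1111 × log₂(0.1111) = 0.3522
  p(1,1)=1/6: -0.1667 × log₂(0.1667) = 0.4308
  p(1,2)=1/18: -0.0556 × log₂(0.0556) = 0.2317
  p(2,0)=1/9: -0.1111 × log₂(0.1111) = 0.3522
  p(2,1)=1/9: -0.1111 × log₂(0.1111) = 0.3522
  p(2,2)=1/6: -0.1667 × log₂(0.1667) = 0.4308
H(X,Y) = 3.0860 bits


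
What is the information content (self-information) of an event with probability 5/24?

Information content I(x) = -log₂(p(x))
I = -log₂(5/24) = -log₂(0.2083)
I = 2.2630 bits


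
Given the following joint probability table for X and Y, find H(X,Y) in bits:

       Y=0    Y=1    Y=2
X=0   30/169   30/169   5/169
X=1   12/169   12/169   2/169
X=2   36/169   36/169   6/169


H(X,Y) = -Σ p(x,y) log₂ p(x,y)
  p(0,0)=30/169: -0.1775 × log₂(0.1775) = 0.4427
  p(0,1)=30/169: -0.1775 × log₂(0.1775) = 0.4427
  p(0,2)=5/169: -0.0296 × log₂(0.0296) = 0.1503
  p(1,0)=12/169: -0.0710 × log₂(0.0710) = 0.2710
  p(1,1)=12/169: -0.0710 × log₂(0.0710) = 0.2710
  p(1,2)=2/169: -0.0118 × log₂(0.0118) = 0.0758
  p(2,0)=36/169: -0.2130 × log₂(0.2130) = 0.4752
  p(2,1)=36/169: -0.2130 × log₂(0.2130) = 0.4752
  p(2,2)=6/169: -0.0355 × log₂(0.0355) = 0.1710
H(X,Y) = 2.7748 bits


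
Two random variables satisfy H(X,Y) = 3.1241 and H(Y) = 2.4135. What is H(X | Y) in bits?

Chain rule: H(X,Y) = H(X|Y) + H(Y)
H(X|Y) = H(X,Y) - H(Y) = 3.1241 - 2.4135 = 0.7106 bits


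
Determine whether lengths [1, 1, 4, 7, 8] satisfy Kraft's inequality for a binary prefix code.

Kraft inequality: Σ 2^(-l_i) ≤ 1 for prefix-free code
Calculating: 2^(-1) + 2^(-1) + 2^(-4) + 2^(-7) + 2^(-8)
= 0.5 + 0.5 + 0.0625 + 0.0078125 + 0.00390625
= 1.0742
Since 1.0742 > 1, prefix-free code does not exist


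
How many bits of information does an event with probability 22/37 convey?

Information content I(x) = -log₂(p(x))
I = -log₂(22/37) = -log₂(0.5946)
I = 0.7500 bits


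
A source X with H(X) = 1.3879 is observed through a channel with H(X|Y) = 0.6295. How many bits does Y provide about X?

I(X;Y) = H(X) - H(X|Y)
I(X;Y) = 1.3879 - 0.6295 = 0.7584 bits


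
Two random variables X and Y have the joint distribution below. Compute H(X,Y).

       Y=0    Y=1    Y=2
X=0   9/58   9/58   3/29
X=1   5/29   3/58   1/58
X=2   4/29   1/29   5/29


H(X,Y) = -Σ p(x,y) log₂ p(x,y)
  p(0,0)=9/58: -0.1552 × log₂(0.1552) = 0.4171
  p(0,1)=9/58: -0.1552 × log₂(0.1552) = 0.4171
  p(0,2)=3/29: -0.1034 × log₂(0.1034) = 0.3386
  p(1,0)=5/29: -0.1724 × log₂(0.1724) = 0.4373
  p(1,1)=3/58: -0.0517 × log₂(0.0517) = 0.2210
  p(1,2)=1/58: -0.0172 × log₂(0.0172) = 0.1010
  p(2,0)=4/29: -0.1379 × log₂(0.1379) = 0.3942
  p(2,1)=1/29: -0.0345 × log₂(0.0345) = 0.1675
  p(2,2)=5/29: -0.1724 × log₂(0.1724) = 0.4373
H(X,Y) = 2.9311 bits


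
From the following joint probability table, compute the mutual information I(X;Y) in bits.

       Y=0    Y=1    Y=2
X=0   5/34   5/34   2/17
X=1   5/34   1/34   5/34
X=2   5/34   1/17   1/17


H(X) = 1.5614, H(Y) = 1.5387, H(X,Y) = 3.0272
I(X;Y) = H(X) + H(Y) - H(X,Y) = 0.0729 bits


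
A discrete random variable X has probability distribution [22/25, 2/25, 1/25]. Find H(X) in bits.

H(X) = -Σ p(x) log₂ p(x)
  -22/25 × log₂(22/25) = 0.1623
  -2/25 × log₂(2/25) = 0.2915
  -1/25 × log₂(1/25) = 0.1858
H(X) = 0.6396 bits


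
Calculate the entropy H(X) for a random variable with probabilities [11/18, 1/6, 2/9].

H(X) = -Σ p(x) log₂ p(x)
  -11/18 × log₂(11/18) = 0.4342
  -1/6 × log₂(1/6) = 0.4308
  -2/9 × log₂(2/9) = 0.4822
H(X) = 1.3472 bits


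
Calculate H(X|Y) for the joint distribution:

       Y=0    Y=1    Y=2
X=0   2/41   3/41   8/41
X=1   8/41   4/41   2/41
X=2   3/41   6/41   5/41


H(X|Y) = Σ_y p(y) H(X|Y=y)
  p(Y=0) = 13/41, H(X|Y=0) = 1.3347
  p(Y=1) = 13/41, H(X|Y=1) = 1.5262
  p(Y=2) = 15/41, H(X|Y=2) = 1.3996
H(X|Y) = 0.3171×1.3347 + 0.3171×1.5262 + 0.3659×1.3996 = 1.4192 bits


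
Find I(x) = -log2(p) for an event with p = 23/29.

Information content I(x) = -log₂(p(x))
I = -log₂(23/29) = -log₂(0.7931)
I = 0.3344 bits


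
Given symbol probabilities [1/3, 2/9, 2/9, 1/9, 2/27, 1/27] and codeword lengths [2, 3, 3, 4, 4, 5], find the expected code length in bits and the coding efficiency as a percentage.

Average length L = Σ p_i × l_i = 2.9259 bits
Entropy H = 2.2992 bits
Efficiency η = H/L × 100% = 78.58%
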